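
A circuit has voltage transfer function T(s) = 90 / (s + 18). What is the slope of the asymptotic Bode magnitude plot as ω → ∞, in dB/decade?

With 0 zeros and 1 pole, the high-frequency asymptotic slope is 20 × (0 − 1) = -20 dB/decade.

-20 dB/decade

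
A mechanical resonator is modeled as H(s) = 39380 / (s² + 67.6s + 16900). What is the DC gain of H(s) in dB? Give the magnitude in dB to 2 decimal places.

7.35 dB

H(0) = 39380 / 16900 = 2.3302
20 log₁₀(2.3302) = 7.348 dB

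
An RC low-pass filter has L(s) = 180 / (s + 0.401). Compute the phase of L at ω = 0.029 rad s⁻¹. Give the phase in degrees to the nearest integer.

∠(j0.029 + 0.401) = arctan(0.029/0.401) = 4.14°
∠L(j0.029) = −4.14° = -4.14°

-4 deg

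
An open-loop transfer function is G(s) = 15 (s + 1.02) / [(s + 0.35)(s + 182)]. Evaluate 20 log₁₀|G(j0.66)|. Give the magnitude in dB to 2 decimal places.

|j0.66 + 1.02| = √(0.66² + 1.02²) = 1.215
|j0.66 + 0.35| = √(0.66² + 0.35²) = 0.7471
|j0.66 + 182| = √(0.66² + 182²) = 182
|G(j0.66)| = 15 × 1.215 / (0.7471 × 182) = 0.13403
20 log₁₀(0.13403) = -17.456 dB

-17.46 dB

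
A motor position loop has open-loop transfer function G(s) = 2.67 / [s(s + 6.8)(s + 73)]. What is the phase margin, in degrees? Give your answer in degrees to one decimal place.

90.0°

Gain crossover: |G(jω)| = 1 at ω ≈ 0.00538 rad/s.
∠G(j0.00538) = −90° − arctan(0.00538/6.8) − arctan(0.00538/73) ≈ -90.05°
PM = 180° + (-90.05°) = 89.95°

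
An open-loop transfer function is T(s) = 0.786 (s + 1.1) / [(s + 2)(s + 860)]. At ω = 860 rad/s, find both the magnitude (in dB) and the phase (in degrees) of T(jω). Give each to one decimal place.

|T| = -63.8 dB, ∠T = -44.9°

|j860 + 1.1| = √(860² + 1.1²) = 860
|j860 + 2| = √(860² + 2²) = 860
|j860 + 860| = √(860² + 860²) = 1216
|T(j860)| = 0.786 × 860 / (860 × 1216) = 0.00064626
20 log₁₀(0.00064626) = -63.79 dB
∠(j860 + 1.1) = arctan(860/1.1) = 89.93°
∠(j860 + 2) = arctan(860/2) = 89.87°
∠(j860 + 860) = arctan(860/860) = 45.00°
∠T(j860) = 89.93° − (89.87° + 45.00°) = -44.94°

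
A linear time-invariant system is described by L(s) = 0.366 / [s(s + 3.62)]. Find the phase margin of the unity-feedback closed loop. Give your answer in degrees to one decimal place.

Gain crossover: |L(jω)| = 1 at ω ≈ 0.101 rad/sec.
∠L(j0.101) = −90° − arctan(0.101/3.62) ≈ -91.60°
PM = 180° + (-91.60°) = 88.40°

88.4°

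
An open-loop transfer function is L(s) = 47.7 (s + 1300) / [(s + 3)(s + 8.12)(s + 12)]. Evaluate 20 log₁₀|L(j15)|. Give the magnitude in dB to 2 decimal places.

|j15 + 1300| = √(15² + 1300²) = 1300
|j15 + 3| = √(15² + 3²) = 15.3
|j15 + 8.12| = √(15² + 8.12²) = 17.06
|j15 + 12| = √(15² + 12²) = 19.21
|L(j15)| = 47.7 × 1300 / (15.3 × 17.06 × 19.21) = 12.373
20 log₁₀(12.373) = 21.849 dB

21.85 dB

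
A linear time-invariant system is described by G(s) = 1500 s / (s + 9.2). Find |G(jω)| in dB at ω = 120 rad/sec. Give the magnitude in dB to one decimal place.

|j120| = 120
|j120 + 9.2| = √(120² + 9.2²) = 120.4
|G(j120)| = 1500 × 120 / 120.4 = 1495.6
20 log₁₀(1495.6) = 63.50 dB

63.5 dB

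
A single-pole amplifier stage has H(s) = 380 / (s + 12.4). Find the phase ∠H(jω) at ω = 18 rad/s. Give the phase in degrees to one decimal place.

∠(j18 + 12.4) = arctan(18/12.4) = 55.44°
∠H(j18) = −55.44° = -55.44°

-55.4°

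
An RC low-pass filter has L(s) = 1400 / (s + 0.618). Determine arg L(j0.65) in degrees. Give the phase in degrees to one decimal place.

∠(j0.65 + 0.618) = arctan(0.65/0.618) = 46.45°
∠L(j0.65) = −46.45° = -46.45°

-46.4°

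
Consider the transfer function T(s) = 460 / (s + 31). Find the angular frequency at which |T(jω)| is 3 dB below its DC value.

For a single-pole low-pass, the −3 dB point is at the pole: ω = 31 rad/sec.

31 rad/sec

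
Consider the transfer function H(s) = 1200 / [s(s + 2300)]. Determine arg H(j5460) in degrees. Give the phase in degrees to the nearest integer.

-157°

∠(j5460 + 2300) = arctan(5460/2300) = 67.16°
∠(j5460) = 90.00°
∠H(j5460) = − (67.16° + 90.00°) = -157.16°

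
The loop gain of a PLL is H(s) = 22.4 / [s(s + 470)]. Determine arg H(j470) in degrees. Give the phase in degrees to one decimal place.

-135.0°

∠(j470 + 470) = arctan(470/470) = 45.00°
∠(j470) = 90.00°
∠H(j470) = − (45.00° + 90.00°) = -135.00°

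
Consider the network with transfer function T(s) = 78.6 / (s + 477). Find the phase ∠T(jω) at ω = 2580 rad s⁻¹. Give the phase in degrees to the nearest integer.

-80 deg

∠(j2580 + 477) = arctan(2580/477) = 79.53°
∠T(j2580) = −79.53° = -79.53°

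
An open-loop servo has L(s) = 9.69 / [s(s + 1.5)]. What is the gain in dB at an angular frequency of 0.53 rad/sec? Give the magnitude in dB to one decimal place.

|j0.53 + 1.5| = √(0.53² + 1.5²) = 1.591
|j0.53| = 0.53
|L(j0.53)| = 9.69 / (1.591 × 0.53) = 11.492
20 log₁₀(11.492) = 21.21 dB

21.2 dB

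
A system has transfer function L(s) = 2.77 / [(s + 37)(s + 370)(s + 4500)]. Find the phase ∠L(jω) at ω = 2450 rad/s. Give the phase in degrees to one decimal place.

-199.1°

∠(j2450 + 37) = arctan(2450/37) = 89.13°
∠(j2450 + 370) = arctan(2450/370) = 81.41°
∠(j2450 + 4500) = arctan(2450/4500) = 28.57°
∠L(j2450) = − (89.13° + 81.41° + 28.57°) = -199.11°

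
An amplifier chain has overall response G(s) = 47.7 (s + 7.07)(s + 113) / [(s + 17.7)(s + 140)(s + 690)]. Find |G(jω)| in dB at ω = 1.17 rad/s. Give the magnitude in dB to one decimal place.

-32.9 dB

|j1.17 + 7.07| = √(1.17² + 7.07²) = 7.166
|j1.17 + 113| = √(1.17² + 113²) = 113
|j1.17 + 17.7| = √(1.17² + 17.7²) = 17.74
|j1.17 + 140| = √(1.17² + 140²) = 140
|j1.17 + 690| = √(1.17² + 690²) = 690
|G(j1.17)| = 47.7 × 7.166 × 113 / (17.74 × 140 × 690) = 0.022542
20 log₁₀(0.022542) = -32.94 dB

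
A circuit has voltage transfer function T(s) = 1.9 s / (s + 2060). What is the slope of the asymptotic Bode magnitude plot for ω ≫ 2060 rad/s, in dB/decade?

With 1 zero and 1 pole, the high-frequency asymptotic slope is 20 × (1 − 1) = 0 dB/decade.

0 dB/decade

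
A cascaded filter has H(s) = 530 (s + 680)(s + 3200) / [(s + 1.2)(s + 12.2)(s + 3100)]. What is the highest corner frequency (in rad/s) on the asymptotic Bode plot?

Break frequencies occur at each pole and zero magnitude: 1.2 rad/s, 12.2 rad/s, 680 rad/s, 3100 rad/s, 3200 rad/s.
The highest is 3200 rad/s.

3200 rad/s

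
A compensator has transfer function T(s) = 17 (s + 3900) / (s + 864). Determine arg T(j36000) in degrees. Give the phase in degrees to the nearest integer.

-5°

∠(j36000 + 3900) = arctan(36000/3900) = 83.82°
∠(j36000 + 864) = arctan(36000/864) = 88.63°
∠T(j36000) = 83.82° − 88.63° = -4.81°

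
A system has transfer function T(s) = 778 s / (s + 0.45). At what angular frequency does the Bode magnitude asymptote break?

The single real pole at s = −0.45 gives a corner at ω = 0.45 rad/sec.

0.45 rad/sec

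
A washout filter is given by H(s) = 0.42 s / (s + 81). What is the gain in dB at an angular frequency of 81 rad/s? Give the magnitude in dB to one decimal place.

|j81| = 81
|j81 + 81| = √(81² + 81²) = 114.6
|H(j81)| = 0.42 × 81 / 114.6 = 0.29698
20 log₁₀(0.29698) = -10.55 dB

-10.5 dB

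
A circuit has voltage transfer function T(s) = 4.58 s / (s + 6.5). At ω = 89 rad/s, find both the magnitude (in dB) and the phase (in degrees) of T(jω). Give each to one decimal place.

|j89| = 89
|j89 + 6.5| = √(89² + 6.5²) = 89.24
|T(j89)| = 4.58 × 89 / 89.24 = 4.5678
20 log₁₀(4.5678) = 13.19 dB
∠(j89) = 90.00°
∠(j89 + 6.5) = arctan(89/6.5) = 85.82°
∠T(j89) = 90.00° − 85.82° = 4.18°

|T| = 13.2 dB, ∠T = 4.2°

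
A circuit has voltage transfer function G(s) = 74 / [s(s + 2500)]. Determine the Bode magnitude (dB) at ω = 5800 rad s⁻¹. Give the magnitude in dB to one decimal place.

-113.9 dB

|j5800 + 2500| = √(5800² + 2500²) = 6316
|j5800| = 5800
|G(j5800)| = 74 / (6316 × 5800) = 2.0201e-06
20 log₁₀(2.0201e-06) = -113.89 dB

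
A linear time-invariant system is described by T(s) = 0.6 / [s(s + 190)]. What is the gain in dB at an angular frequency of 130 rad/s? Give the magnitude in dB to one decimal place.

|j130 + 190| = √(130² + 190²) = 230.2
|j130| = 130
|T(j130)| = 0.6 / (230.2 × 130) = 2.0048e-05
20 log₁₀(2.0048e-05) = -93.96 dB

-94.0 dB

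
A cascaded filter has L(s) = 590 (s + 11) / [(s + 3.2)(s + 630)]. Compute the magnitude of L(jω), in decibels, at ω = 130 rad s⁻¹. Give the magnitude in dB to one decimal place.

|j130 + 11| = √(130² + 11²) = 130.5
|j130 + 3.2| = √(130² + 3.2²) = 130
|j130 + 630| = √(130² + 630²) = 643.3
|L(j130)| = 590 × 130.5 / (130 × 643.3) = 0.92018
20 log₁₀(0.92018) = -0.72 dB

-0.7 dB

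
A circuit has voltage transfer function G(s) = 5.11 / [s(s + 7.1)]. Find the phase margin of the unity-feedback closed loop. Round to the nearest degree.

84°

Gain crossover: |G(jω)| = 1 at ω ≈ 0.716 rad/s.
∠G(j0.716) = −90° − arctan(0.716/7.1) ≈ -95.76°
PM = 180° + (-95.76°) = 84.24°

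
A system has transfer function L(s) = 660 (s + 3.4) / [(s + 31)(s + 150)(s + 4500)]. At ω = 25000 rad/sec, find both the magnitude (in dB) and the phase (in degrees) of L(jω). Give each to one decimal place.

|j25000 + 3.4| = √(25000² + 3.4²) = 2.5e+04
|j25000 + 31| = √(25000² + 31²) = 2.5e+04
|j25000 + 150| = √(25000² + 150²) = 2.5e+04
|j25000 + 4500| = √(25000² + 4500²) = 2.54e+04
|L(j25000)| = 660 × 2.5e+04 / (2.5e+04 × 2.5e+04 × 2.54e+04) = 1.0393e-06
20 log₁₀(1.0393e-06) = -119.67 dB
∠(j25000 + 3.4) = arctan(25000/3.4) = 89.99°
∠(j25000 + 31) = arctan(25000/31) = 89.93°
∠(j25000 + 150) = arctan(25000/150) = 89.66°
∠(j25000 + 4500) = arctan(25000/4500) = 79.80°
∠L(j25000) = 89.99° − (89.93° + 89.66° + 79.80°) = -169.39°

|L| = -119.7 dB, ∠L = -169.4°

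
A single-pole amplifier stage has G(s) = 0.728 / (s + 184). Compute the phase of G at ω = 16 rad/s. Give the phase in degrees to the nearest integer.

-5°

∠(j16 + 184) = arctan(16/184) = 4.97°
∠G(j16) = −4.97° = -4.97°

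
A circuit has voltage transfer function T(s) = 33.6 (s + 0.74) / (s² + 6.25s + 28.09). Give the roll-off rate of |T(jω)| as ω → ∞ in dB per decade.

-20 dB/decade

With 1 zero and 2 poles, the high-frequency asymptotic slope is 20 × (1 − 2) = -20 dB/decade.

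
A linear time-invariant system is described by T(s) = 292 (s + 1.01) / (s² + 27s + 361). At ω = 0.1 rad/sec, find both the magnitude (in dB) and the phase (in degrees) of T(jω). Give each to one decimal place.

|j0.1 + 1.01| = √(0.1² + 1.01²) = 1.015
|(j0.1)² + 27(j0.1) + 361| = |360.99 + j2.7| = 361
|T(j0.1)| = 292 × 1.015 / 361 = 0.82095
20 log₁₀(0.82095) = -1.71 dB
∠(j0.1 + 1.01) = arctan(0.1/1.01) = 5.65°
∠[(j0.1)² + 27(j0.1) + 361] = ∠[360.99 + j2.7] = 0.43°
∠T(j0.1) = 5.65° − 0.43° = 5.23°

|T| = -1.7 dB, ∠T = 5.2°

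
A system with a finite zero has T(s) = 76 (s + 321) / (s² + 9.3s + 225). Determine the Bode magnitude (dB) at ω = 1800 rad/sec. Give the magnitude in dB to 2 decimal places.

|j1800 + 321| = √(1800² + 321²) = 1828
|(j1800)² + 9.3(j1800) + 225| = |-3.2398e+06 + j16740| = 3.24e+06
|T(j1800)| = 76 × 1828 / 3.24e+06 = 0.042891
20 log₁₀(0.042891) = -27.353 dB

-27.35 dB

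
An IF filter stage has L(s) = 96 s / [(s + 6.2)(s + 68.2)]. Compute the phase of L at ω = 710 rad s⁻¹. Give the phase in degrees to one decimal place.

∠(j710) = 90.00°
∠(j710 + 6.2) = arctan(710/6.2) = 89.50°
∠(j710 + 68.2) = arctan(710/68.2) = 84.51°
∠L(j710) = 90.00° − (89.50° + 84.51°) = -84.01°

-84.0 deg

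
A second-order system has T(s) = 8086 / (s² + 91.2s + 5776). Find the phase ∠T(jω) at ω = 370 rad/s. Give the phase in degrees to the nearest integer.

∠[(j370)² + 91.2(j370) + 5776] = ∠[-1.3112e+05 + j33744] = 165.57°
∠T(j370) = −165.57° = -165.57°

-166 deg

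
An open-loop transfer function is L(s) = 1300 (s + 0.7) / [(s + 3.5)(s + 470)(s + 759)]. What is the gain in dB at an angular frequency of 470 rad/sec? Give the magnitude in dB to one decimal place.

-53.2 dB

|j470 + 0.7| = √(470² + 0.7²) = 470
|j470 + 3.5| = √(470² + 3.5²) = 470
|j470 + 470| = √(470² + 470²) = 664.7
|j470 + 759| = √(470² + 759²) = 892.7
|L(j470)| = 1300 × 470 / (470 × 664.7 × 892.7) = 0.0021908
20 log₁₀(0.0021908) = -53.19 dB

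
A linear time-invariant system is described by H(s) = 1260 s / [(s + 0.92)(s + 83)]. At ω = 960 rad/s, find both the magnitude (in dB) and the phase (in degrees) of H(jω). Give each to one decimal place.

|j960| = 960
|j960 + 0.92| = √(960² + 0.92²) = 960
|j960 + 83| = √(960² + 83²) = 963.6
|H(j960)| = 1260 × 960 / (960 × 963.6) = 1.3076
20 log₁₀(1.3076) = 2.33 dB
∠(j960) = 90.00°
∠(j960 + 0.92) = arctan(960/0.92) = 89.95°
∠(j960 + 83) = arctan(960/83) = 85.06°
∠H(j960) = 90.00° − (89.95° + 85.06°) = -85.00°

|H| = 2.3 dB, ∠H = -85.0°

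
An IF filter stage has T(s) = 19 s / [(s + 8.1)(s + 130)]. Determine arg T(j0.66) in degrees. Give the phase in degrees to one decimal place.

85.1°

∠(j0.66) = 90.00°
∠(j0.66 + 8.1) = arctan(0.66/8.1) = 4.66°
∠(j0.66 + 130) = arctan(0.66/130) = 0.29°
∠T(j0.66) = 90.00° − (4.66° + 0.29°) = 85.05°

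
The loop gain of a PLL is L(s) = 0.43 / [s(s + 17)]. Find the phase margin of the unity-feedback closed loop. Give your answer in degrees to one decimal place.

89.9°

Gain crossover: |L(jω)| = 1 at ω ≈ 0.0253 rad/s.
∠L(j0.0253) = −90° − arctan(0.0253/17) ≈ -90.09°
PM = 180° + (-90.09°) = 89.91°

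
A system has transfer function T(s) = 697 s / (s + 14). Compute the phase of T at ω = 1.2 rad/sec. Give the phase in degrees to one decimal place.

85.1°

∠(j1.2) = 90.00°
∠(j1.2 + 14) = arctan(1.2/14) = 4.90°
∠T(j1.2) = 90.00° − 4.90° = 85.10°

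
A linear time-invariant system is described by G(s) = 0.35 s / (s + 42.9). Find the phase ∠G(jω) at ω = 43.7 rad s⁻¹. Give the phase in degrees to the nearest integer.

44°

∠(j43.7) = 90.00°
∠(j43.7 + 42.9) = arctan(43.7/42.9) = 45.53°
∠G(j43.7) = 90.00° − 45.53° = 44.47°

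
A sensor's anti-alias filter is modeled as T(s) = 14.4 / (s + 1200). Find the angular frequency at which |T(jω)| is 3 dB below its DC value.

For a single-pole low-pass, the −3 dB point is at the pole: ω = 1200 rad/s.

1200 rad/s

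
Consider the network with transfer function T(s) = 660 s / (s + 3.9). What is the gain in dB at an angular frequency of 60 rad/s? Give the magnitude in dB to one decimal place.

56.4 dB

|j60| = 60
|j60 + 3.9| = √(60² + 3.9²) = 60.13
|T(j60)| = 660 × 60 / 60.13 = 658.61
20 log₁₀(658.61) = 56.37 dB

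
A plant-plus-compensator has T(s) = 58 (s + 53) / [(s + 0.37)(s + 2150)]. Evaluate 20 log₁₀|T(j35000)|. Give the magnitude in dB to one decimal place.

-55.6 dB

|j35000 + 53| = √(35000² + 53²) = 3.5e+04
|j35000 + 0.37| = √(35000² + 0.37²) = 3.5e+04
|j35000 + 2150| = √(35000² + 2150²) = 3.507e+04
|T(j35000)| = 58 × 3.5e+04 / (3.5e+04 × 3.507e+04) = 0.001654
20 log₁₀(0.001654) = -55.63 dB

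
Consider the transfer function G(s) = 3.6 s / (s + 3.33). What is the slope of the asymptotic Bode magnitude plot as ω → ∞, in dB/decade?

0 dB/decade

With 1 zero and 1 pole, the high-frequency asymptotic slope is 20 × (1 − 1) = 0 dB/decade.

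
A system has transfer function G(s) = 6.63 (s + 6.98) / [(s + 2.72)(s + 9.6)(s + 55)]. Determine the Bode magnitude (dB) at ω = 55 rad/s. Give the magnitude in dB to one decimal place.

-56.3 dB

|j55 + 6.98| = √(55² + 6.98²) = 55.44
|j55 + 2.72| = √(55² + 2.72²) = 55.07
|j55 + 9.6| = √(55² + 9.6²) = 55.83
|j55 + 55| = √(55² + 55²) = 77.78
|G(j55)| = 6.63 × 55.44 / (55.07 × 55.83 × 77.78) = 0.0015371
20 log₁₀(0.0015371) = -56.27 dB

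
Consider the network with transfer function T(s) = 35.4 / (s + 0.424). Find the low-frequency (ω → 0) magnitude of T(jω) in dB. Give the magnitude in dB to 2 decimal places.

T(0) = 35.4 / 0.424 = 83.491
20 log₁₀(83.491) = 38.433 dB

38.43 dB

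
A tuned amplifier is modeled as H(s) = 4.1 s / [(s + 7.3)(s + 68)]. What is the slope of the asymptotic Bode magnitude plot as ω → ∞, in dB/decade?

-20 dB/decade

With 1 zero and 2 poles, the high-frequency asymptotic slope is 20 × (1 − 2) = -20 dB/decade.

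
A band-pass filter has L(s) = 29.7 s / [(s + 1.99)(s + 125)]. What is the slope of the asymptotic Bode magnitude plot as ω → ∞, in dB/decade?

-20 dB/decade

With 1 zero and 2 poles, the high-frequency asymptotic slope is 20 × (1 − 2) = -20 dB/decade.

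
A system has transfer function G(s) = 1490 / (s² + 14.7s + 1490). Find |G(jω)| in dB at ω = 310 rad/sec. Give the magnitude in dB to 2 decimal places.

-36.07 dB

|(j310)² + 14.7(j310) + 1490| = |-94610 + j4557| = 9.472e+04
|G(j310)| = 1490 / 9.472e+04 = 0.015731
20 log₁₀(0.015731) = -36.065 dB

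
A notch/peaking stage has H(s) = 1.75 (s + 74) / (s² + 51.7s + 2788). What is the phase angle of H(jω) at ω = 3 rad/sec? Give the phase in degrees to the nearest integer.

-1°

∠(j3 + 74) = arctan(3/74) = 2.32°
∠[(j3)² + 51.7(j3) + 2788] = ∠[2779 + j155.1] = 3.19°
∠H(j3) = 2.32° − 3.19° = -0.87°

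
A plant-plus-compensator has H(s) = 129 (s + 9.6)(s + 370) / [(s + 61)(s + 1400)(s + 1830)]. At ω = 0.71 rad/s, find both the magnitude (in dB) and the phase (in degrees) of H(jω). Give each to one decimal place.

|H| = -50.6 dB, ∠H = 3.6°

|j0.71 + 9.6| = √(0.71² + 9.6²) = 9.626
|j0.71 + 370| = √(0.71² + 370²) = 370
|j0.71 + 61| = √(0.71² + 61²) = 61
|j0.71 + 1400| = √(0.71² + 1400²) = 1400
|j0.71 + 1830| = √(0.71² + 1830²) = 1830
|H(j0.71)| = 129 × 9.626 × 370 / (61 × 1400 × 1830) = 0.0029397
20 log₁₀(0.0029397) = -50.63 dB
∠(j0.71 + 9.6) = arctan(0.71/9.6) = 4.23°
∠(j0.71 + 370) = arctan(0.71/370) = 0.11°
∠(j0.71 + 61) = arctan(0.71/61) = 0.67°
∠(j0.71 + 1400) = arctan(0.71/1400) = 0.03°
∠(j0.71 + 1830) = arctan(0.71/1830) = 0.02°
∠H(j0.71) = 4.23° + 0.11° − (0.67° + 0.03° + 0.02°) = 3.62°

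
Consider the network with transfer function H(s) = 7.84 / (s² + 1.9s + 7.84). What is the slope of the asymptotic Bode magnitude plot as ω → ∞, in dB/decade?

-40 dB/decade

With 0 zeros and 2 poles, the high-frequency asymptotic slope is 20 × (0 − 2) = -40 dB/decade.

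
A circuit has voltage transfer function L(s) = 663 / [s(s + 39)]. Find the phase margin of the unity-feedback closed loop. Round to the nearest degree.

Gain crossover: |L(jω)| = 1 at ω ≈ 15.8 rad/s.
∠L(j15.8) = −90° − arctan(15.8/39) ≈ -112.01°
PM = 180° + (-112.01°) = 67.99°

68°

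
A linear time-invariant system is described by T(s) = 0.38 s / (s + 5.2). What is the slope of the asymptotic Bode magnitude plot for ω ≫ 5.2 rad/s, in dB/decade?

With 1 zero and 1 pole, the high-frequency asymptotic slope is 20 × (1 − 1) = 0 dB/decade.

0 dB/decade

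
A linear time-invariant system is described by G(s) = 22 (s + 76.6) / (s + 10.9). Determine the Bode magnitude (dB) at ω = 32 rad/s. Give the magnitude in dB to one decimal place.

|j32 + 76.6| = √(32² + 76.6²) = 83.02
|j32 + 10.9| = √(32² + 10.9²) = 33.81
|G(j32)| = 22 × 83.02 / 33.81 = 54.025
20 log₁₀(54.025) = 34.65 dB

34.7 dB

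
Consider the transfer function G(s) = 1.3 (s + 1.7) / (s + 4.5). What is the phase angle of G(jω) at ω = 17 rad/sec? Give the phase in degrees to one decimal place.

9.1°

∠(j17 + 1.7) = arctan(17/1.7) = 84.29°
∠(j17 + 4.5) = arctan(17/4.5) = 75.17°
∠G(j17) = 84.29° − 75.17° = 9.12°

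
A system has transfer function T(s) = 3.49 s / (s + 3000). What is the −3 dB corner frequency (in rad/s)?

For a single-pole high-pass, the −3 dB point is at the pole: ω = 3000 rad/s.

3000 rad/s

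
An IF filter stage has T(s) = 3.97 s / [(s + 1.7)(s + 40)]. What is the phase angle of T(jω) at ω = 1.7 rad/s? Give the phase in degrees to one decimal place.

42.6°

∠(j1.7) = 90.00°
∠(j1.7 + 1.7) = arctan(1.7/1.7) = 45.00°
∠(j1.7 + 40) = arctan(1.7/40) = 2.43°
∠T(j1.7) = 90.00° − (45.00° + 2.43°) = 42.57°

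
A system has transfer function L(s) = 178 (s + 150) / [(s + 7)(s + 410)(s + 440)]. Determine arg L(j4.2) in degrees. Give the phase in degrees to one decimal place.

-30.5°

∠(j4.2 + 150) = arctan(4.2/150) = 1.60°
∠(j4.2 + 7) = arctan(4.2/7) = 30.96°
∠(j4.2 + 410) = arctan(4.2/410) = 0.59°
∠(j4.2 + 440) = arctan(4.2/440) = 0.55°
∠L(j4.2) = 1.60° − (30.96° + 0.59° + 0.55°) = -30.49°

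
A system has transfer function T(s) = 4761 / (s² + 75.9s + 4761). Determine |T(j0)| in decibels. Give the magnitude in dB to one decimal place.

0.0 dB

T(0) = 4761 / 4761 = 1
20 log₁₀(1) = 0.00 dB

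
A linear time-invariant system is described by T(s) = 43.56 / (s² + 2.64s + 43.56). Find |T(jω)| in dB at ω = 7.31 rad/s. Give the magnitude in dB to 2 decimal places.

|(j7.31)² + 2.64(j7.31) + 43.56| = |-9.8761 + j19.298| = 21.68
|T(j7.31)| = 43.56 / 21.68 = 2.0093
20 log₁₀(2.0093) = 6.061 dB

6.06 dB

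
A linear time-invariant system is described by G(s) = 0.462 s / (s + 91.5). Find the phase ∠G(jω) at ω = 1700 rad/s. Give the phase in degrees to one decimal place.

3.1°

∠(j1700) = 90.00°
∠(j1700 + 91.5) = arctan(1700/91.5) = 86.92°
∠G(j1700) = 90.00° − 86.92° = 3.08°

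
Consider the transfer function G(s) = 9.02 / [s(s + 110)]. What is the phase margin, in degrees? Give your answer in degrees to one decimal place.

Gain crossover: |G(jω)| = 1 at ω ≈ 0.082 rad/s.
∠G(j0.082) = −90° − arctan(0.082/110) ≈ -90.04°
PM = 180° + (-90.04°) = 89.96°

90.0°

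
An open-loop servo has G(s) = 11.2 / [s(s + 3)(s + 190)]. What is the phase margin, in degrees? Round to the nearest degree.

Gain crossover: |G(jω)| = 1 at ω ≈ 0.0196 rad s⁻¹.
∠G(j0.0196) = −90° − arctan(0.0196/3) − arctan(0.0196/190) ≈ -90.38°
PM = 180° + (-90.38°) = 89.62°

90°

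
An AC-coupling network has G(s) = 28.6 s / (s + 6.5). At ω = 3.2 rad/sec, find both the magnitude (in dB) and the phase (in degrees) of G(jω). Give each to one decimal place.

|G| = 22.0 dB, ∠G = 63.8 deg

|j3.2| = 3.2
|j3.2 + 6.5| = √(3.2² + 6.5²) = 7.245
|G(j3.2)| = 28.6 × 3.2 / 7.245 = 12.632
20 log₁₀(12.632) = 22.03 dB
∠(j3.2) = 90.00°
∠(j3.2 + 6.5) = arctan(3.2/6.5) = 26.21°
∠G(j3.2) = 90.00° − 26.21° = 63.79°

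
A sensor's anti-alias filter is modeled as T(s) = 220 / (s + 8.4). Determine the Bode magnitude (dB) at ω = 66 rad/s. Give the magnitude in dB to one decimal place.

|j66 + 8.4| = √(66² + 8.4²) = 66.53
|T(j66)| = 220 / 66.53 = 3.3067
20 log₁₀(3.3067) = 10.39 dB

10.4 dB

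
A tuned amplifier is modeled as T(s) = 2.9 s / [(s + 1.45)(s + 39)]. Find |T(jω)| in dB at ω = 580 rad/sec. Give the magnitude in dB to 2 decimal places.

|j580| = 580
|j580 + 1.45| = √(580² + 1.45²) = 580
|j580 + 39| = √(580² + 39²) = 581.3
|T(j580)| = 2.9 × 580 / (580 × 581.3) = 0.0049887
20 log₁₀(0.0049887) = -46.040 dB

-46.04 dB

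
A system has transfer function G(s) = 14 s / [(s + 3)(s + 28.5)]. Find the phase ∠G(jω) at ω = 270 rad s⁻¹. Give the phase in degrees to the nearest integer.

-83 deg

∠(j270) = 90.00°
∠(j270 + 3) = arctan(270/3) = 89.36°
∠(j270 + 28.5) = arctan(270/28.5) = 83.97°
∠G(j270) = 90.00° − (89.36° + 83.97°) = -83.34°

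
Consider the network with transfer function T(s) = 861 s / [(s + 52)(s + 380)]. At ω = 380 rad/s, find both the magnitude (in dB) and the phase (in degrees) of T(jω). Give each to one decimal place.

|T| = 4.0 dB, ∠T = -37.2 deg

|j380| = 380
|j380 + 52| = √(380² + 52²) = 383.5
|j380 + 380| = √(380² + 380²) = 537.4
|T(j380)| = 861 × 380 / (383.5 × 537.4) = 1.5874
20 log₁₀(1.5874) = 4.01 dB
∠(j380) = 90.00°
∠(j380 + 52) = arctan(380/52) = 82.21°
∠(j380 + 380) = arctan(380/380) = 45.00°
∠T(j380) = 90.00° − (82.21° + 45.00°) = -37.21°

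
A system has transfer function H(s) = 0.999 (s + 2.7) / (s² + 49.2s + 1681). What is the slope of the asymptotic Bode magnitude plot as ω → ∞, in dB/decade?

With 1 zero and 2 poles, the high-frequency asymptotic slope is 20 × (1 − 2) = -20 dB/decade.

-20 dB/decade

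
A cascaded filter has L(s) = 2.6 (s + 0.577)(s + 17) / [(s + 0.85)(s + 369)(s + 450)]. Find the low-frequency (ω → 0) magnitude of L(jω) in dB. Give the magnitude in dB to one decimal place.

L(0) = 2.6 × 0.577 × 17 / (0.85 × 369 × 450) = 0.00018069
20 log₁₀(0.00018069) = -74.86 dB

-74.9 dB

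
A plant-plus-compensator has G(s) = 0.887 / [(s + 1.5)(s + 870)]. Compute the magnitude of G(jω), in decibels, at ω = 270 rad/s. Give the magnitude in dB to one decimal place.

|j270 + 1.5| = √(270² + 1.5²) = 270
|j270 + 870| = √(270² + 870²) = 910.9
|G(j270)| = 0.887 / (270 × 910.9) = 3.6063e-06
20 log₁₀(3.6063e-06) = -108.86 dB

-108.9 dB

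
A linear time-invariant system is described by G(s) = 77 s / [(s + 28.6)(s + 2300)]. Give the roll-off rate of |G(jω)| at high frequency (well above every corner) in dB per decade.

-20 dB/decade

With 1 zero and 2 poles, the high-frequency asymptotic slope is 20 × (1 − 2) = -20 dB/decade.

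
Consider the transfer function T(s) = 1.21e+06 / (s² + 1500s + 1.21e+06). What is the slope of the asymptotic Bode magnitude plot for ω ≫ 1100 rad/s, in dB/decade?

-40 dB/decade

With 0 zeros and 2 poles, the high-frequency asymptotic slope is 20 × (0 − 2) = -40 dB/decade.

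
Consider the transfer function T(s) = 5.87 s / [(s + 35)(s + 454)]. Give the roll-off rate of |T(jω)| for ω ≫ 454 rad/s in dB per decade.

-20 dB/decade

With 1 zero and 2 poles, the high-frequency asymptotic slope is 20 × (1 − 2) = -20 dB/decade.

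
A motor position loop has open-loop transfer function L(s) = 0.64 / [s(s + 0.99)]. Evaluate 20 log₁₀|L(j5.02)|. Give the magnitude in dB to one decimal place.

-32.1 dB

|j5.02 + 0.99| = √(5.02² + 0.99²) = 5.117
|j5.02| = 5.02
|L(j5.02)| = 0.64 / (5.117 × 5.02) = 0.024917
20 log₁₀(0.024917) = -32.07 dB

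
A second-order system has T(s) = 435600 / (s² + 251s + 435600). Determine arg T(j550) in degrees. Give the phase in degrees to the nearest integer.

-46°

∠[(j550)² + 251(j550) + 435600] = ∠[1.331e+05 + j1.3805e+05] = 46.05°
∠T(j550) = −46.05° = -46.05°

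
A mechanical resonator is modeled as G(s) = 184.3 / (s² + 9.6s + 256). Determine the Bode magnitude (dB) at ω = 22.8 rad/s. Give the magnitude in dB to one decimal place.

|(j22.8)² + 9.6(j22.8) + 256| = |-263.84 + j218.88| = 342.8
|G(j22.8)| = 184.3 / 342.8 = 0.53761
20 log₁₀(0.53761) = -5.39 dB

-5.4 dB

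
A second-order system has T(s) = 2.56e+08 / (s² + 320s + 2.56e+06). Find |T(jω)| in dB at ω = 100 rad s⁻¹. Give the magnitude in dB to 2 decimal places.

40.03 dB

|(j100)² + 320(j100) + 2.56e+06| = |2.55e+06 + j32000| = 2.55e+06
|T(j100)| = 2.56e+08 / 2.55e+06 = 100.38
20 log₁₀(100.38) = 40.033 dB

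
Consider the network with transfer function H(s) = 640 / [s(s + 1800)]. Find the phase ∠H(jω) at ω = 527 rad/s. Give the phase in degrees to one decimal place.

-106.3 deg

∠(j527 + 1800) = arctan(527/1800) = 16.32°
∠(j527) = 90.00°
∠H(j527) = − (16.32° + 90.00°) = -106.32°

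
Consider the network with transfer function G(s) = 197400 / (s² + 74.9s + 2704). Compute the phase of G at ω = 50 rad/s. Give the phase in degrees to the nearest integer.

-87 deg

∠[(j50)² + 74.9(j50) + 2704] = ∠[204 + j3745] = 86.88°
∠G(j50) = −86.88° = -86.88°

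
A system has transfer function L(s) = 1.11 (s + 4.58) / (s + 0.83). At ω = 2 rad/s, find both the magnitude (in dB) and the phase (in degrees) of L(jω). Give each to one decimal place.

|j2 + 4.58| = √(2² + 4.58²) = 4.998
|j2 + 0.83| = √(2² + 0.83²) = 2.165
|L(j2)| = 1.11 × 4.998 / 2.165 = 2.5618
20 log₁₀(2.5618) = 8.17 dB
∠(j2 + 4.58) = arctan(2/4.58) = 23.59°
∠(j2 + 0.83) = arctan(2/0.83) = 67.46°
∠L(j2) = 23.59° − 67.46° = -43.87°

|L| = 8.2 dB, ∠L = -43.9°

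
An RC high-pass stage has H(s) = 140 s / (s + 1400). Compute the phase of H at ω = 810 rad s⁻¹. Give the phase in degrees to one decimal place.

59.9 deg

∠(j810) = 90.00°
∠(j810 + 1400) = arctan(810/1400) = 30.05°
∠H(j810) = 90.00° − 30.05° = 59.95°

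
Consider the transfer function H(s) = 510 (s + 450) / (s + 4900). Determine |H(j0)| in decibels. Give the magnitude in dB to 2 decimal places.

33.41 dB

H(0) = 510 × 450 / 4900 = 46.837
20 log₁₀(46.837) = 33.412 dB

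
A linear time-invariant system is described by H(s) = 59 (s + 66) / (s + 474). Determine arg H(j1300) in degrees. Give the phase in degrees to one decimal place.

∠(j1300 + 66) = arctan(1300/66) = 87.09°
∠(j1300 + 474) = arctan(1300/474) = 69.97°
∠H(j1300) = 87.09° − 69.97° = 17.13°

17.1°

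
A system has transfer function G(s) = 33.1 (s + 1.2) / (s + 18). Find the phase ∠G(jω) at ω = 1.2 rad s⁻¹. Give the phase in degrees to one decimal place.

∠(j1.2 + 1.2) = arctan(1.2/1.2) = 45.00°
∠(j1.2 + 18) = arctan(1.2/18) = 3.81°
∠G(j1.2) = 45.00° − 3.81° = 41.19°

41.2°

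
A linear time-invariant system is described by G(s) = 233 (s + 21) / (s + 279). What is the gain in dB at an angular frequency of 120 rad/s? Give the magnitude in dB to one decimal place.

39.4 dB

|j120 + 21| = √(120² + 21²) = 121.8
|j120 + 279| = √(120² + 279²) = 303.7
|G(j120)| = 233 × 121.8 / 303.7 = 93.46
20 log₁₀(93.46) = 39.41 dB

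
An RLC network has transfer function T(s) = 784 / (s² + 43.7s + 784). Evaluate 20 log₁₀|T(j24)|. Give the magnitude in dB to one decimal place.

|(j24)² + 43.7(j24) + 784| = |208 + j1048.8| = 1069
|T(j24)| = 784 / 1069 = 0.73324
20 log₁₀(0.73324) = -2.70 dB

-2.7 dB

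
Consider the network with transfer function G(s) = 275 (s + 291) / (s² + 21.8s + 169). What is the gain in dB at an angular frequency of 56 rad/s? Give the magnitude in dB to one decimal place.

|j56 + 291| = √(56² + 291²) = 296.3
|(j56)² + 21.8(j56) + 169| = |-2967 + j1220.8| = 3208
|G(j56)| = 275 × 296.3 / 3208 = 25.4
20 log₁₀(25.4) = 28.10 dB

28.1 dB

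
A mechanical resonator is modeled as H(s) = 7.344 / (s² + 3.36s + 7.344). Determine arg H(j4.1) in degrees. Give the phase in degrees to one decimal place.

∠[(j4.1)² + 3.36(j4.1) + 7.344] = ∠[-9.466 + j13.776] = 124.49°
∠H(j4.1) = −124.49° = -124.49°

-124.5°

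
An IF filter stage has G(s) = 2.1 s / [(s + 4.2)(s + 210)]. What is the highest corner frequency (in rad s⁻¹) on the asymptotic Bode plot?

210 rad s⁻¹

Break frequencies occur at each pole and zero magnitude: 4.2 rad s⁻¹, 210 rad s⁻¹.
The highest is 210 rad s⁻¹.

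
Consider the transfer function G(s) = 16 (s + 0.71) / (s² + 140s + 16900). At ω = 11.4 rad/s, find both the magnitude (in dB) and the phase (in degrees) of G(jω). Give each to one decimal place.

|G| = -39.3 dB, ∠G = 81.0°

|j11.4 + 0.71| = √(11.4² + 0.71²) = 11.42
|(j11.4)² + 140(j11.4) + 16900| = |16770 + j1596| = 1.685e+04
|G(j11.4)| = 16 × 11.42 / 1.685e+04 = 0.010849
20 log₁₀(0.010849) = -39.29 dB
∠(j11.4 + 0.71) = arctan(11.4/0.71) = 86.44°
∠[(j11.4)² + 140(j11.4) + 16900] = ∠[16770 + j1596] = 5.44°
∠G(j11.4) = 86.44° − 5.44° = 81.00°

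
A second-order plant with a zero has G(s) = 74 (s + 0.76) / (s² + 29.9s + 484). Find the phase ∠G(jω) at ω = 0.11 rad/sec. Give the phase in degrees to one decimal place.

∠(j0.11 + 0.76) = arctan(0.11/0.76) = 8.24°
∠[(j0.11)² + 29.9(j0.11) + 484] = ∠[483.99 + j3.289] = 0.39°
∠G(j0.11) = 8.24° − 0.39° = 7.85°

7.8°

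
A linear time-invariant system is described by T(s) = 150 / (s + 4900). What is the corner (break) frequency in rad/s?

4900 rad/s

The single real pole at s = −4900 gives a corner at ω = 4900 rad/s.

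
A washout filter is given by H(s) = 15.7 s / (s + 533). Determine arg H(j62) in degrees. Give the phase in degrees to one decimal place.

83.4 deg

∠(j62) = 90.00°
∠(j62 + 533) = arctan(62/533) = 6.63°
∠H(j62) = 90.00° − 6.63° = 83.37°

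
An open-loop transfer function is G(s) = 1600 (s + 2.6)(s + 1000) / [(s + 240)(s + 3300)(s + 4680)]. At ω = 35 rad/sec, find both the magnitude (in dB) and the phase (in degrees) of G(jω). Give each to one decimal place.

|j35 + 2.6| = √(35² + 2.6²) = 35.1
|j35 + 1000| = √(35² + 1000²) = 1001
|j35 + 240| = √(35² + 240²) = 242.5
|j35 + 3300| = √(35² + 3300²) = 3300
|j35 + 4680| = √(35² + 4680²) = 4680
|G(j35)| = 1600 × 35.1 × 1001 / (242.5 × 3300 × 4680) = 0.014999
20 log₁₀(0.014999) = -36.48 dB
∠(j35 + 2.6) = arctan(35/2.6) = 85.75°
∠(j35 + 1000) = arctan(35/1000) = 2.00°
∠(j35 + 240) = arctan(35/240) = 8.30°
∠(j35 + 3300) = arctan(35/3300) = 0.61°
∠(j35 + 4680) = arctan(35/4680) = 0.43°
∠G(j35) = 85.75° + 2.00° − (8.30° + 0.61° + 0.43°) = 78.42°

|G| = -36.5 dB, ∠G = 78.4 deg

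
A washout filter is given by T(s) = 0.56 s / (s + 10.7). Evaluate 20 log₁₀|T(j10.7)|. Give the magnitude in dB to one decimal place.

-8.0 dB

|j10.7| = 10.7
|j10.7 + 10.7| = √(10.7² + 10.7²) = 15.13
|T(j10.7)| = 0.56 × 10.7 / 15.13 = 0.39598
20 log₁₀(0.39598) = -8.05 dB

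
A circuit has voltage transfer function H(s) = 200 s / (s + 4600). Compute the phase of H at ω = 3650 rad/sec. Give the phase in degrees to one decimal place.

51.6°

∠(j3650) = 90.00°
∠(j3650 + 4600) = arctan(3650/4600) = 38.43°
∠H(j3650) = 90.00° − 38.43° = 51.57°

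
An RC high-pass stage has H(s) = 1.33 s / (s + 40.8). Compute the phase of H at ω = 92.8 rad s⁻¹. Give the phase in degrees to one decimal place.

∠(j92.8) = 90.00°
∠(j92.8 + 40.8) = arctan(92.8/40.8) = 66.27°
∠H(j92.8) = 90.00° − 66.27° = 23.73°

23.7°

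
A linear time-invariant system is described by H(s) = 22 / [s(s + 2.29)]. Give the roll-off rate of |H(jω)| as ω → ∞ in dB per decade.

-40 dB/decade

With 0 zeros and 2 poles, the high-frequency asymptotic slope is 20 × (0 − 2) = -40 dB/decade.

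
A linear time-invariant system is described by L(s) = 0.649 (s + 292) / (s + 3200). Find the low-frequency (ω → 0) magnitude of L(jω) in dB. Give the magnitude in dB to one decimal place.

L(0) = 0.649 × 292 / 3200 = 0.059221
20 log₁₀(0.059221) = -24.55 dB

-24.6 dB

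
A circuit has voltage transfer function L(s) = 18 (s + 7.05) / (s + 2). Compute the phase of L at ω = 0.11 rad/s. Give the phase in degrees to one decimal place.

∠(j0.11 + 7.05) = arctan(0.11/7.05) = 0.89°
∠(j0.11 + 2) = arctan(0.11/2) = 3.15°
∠L(j0.11) = 0.89° − 3.15° = -2.25°

-2.3°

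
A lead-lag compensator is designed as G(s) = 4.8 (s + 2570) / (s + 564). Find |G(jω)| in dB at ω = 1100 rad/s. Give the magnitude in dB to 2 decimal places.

20.71 dB

|j1100 + 2570| = √(1100² + 2570²) = 2796
|j1100 + 564| = √(1100² + 564²) = 1236
|G(j1100)| = 4.8 × 2796 / 1236 = 10.855
20 log₁₀(10.855) = 20.713 dB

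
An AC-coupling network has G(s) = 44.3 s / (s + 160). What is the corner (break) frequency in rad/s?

The single real pole at s = −160 gives a corner at ω = 160 rad/s.

160 rad/s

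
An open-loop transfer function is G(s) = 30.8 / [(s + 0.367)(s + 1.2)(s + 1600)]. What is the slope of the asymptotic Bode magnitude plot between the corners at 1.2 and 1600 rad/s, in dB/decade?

In this band the factors already past their corner are: pole at 0.367, pole at 1.2; net slope = -40 dB/decade.

-40 dB/decade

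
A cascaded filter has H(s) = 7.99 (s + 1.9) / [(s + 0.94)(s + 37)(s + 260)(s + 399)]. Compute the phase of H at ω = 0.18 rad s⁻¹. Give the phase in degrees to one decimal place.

-5.8°

∠(j0.18 + 1.9) = arctan(0.18/1.9) = 5.41°
∠(j0.18 + 0.94) = arctan(0.18/0.94) = 10.84°
∠(j0.18 + 37) = arctan(0.18/37) = 0.28°
∠(j0.18 + 260) = arctan(0.18/260) = 0.04°
∠(j0.18 + 399) = arctan(0.18/399) = 0.03°
∠H(j0.18) = 5.41° − (10.84° + 0.28° + 0.04° + 0.03°) = -5.77°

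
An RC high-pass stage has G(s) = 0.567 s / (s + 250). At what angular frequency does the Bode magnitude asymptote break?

250 rad/s

The single real pole at s = −250 gives a corner at ω = 250 rad/s.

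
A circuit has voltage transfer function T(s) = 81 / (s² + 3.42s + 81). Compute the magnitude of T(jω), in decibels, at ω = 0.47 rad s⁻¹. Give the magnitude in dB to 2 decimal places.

0.02 dB

|(j0.47)² + 3.42(j0.47) + 81| = |80.779 + j1.6074| = 80.8
|T(j0.47)| = 81 / 80.8 = 1.0025
20 log₁₀(1.0025) = 0.022 dB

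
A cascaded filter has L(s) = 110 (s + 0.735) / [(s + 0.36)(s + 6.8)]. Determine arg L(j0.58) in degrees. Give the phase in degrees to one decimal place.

-24.8°

∠(j0.58 + 0.735) = arctan(0.58/0.735) = 38.28°
∠(j0.58 + 0.36) = arctan(0.58/0.36) = 58.17°
∠(j0.58 + 6.8) = arctan(0.58/6.8) = 4.88°
∠L(j0.58) = 38.28° − (58.17° + 4.88°) = -24.77°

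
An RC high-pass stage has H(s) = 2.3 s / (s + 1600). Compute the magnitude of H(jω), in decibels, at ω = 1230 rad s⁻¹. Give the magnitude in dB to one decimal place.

2.9 dB

|j1230| = 1230
|j1230 + 1600| = √(1230² + 1600²) = 2018
|H(j1230)| = 2.3 × 1230 / 2018 = 1.4018
20 log₁₀(1.4018) = 2.93 dB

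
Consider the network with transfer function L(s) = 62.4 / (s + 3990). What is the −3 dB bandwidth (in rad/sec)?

For a single-pole low-pass, the −3 dB point is at the pole: ω = 3990 rad/sec.

3990 rad/sec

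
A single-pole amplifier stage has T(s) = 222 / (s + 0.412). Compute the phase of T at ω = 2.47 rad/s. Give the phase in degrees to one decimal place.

∠(j2.47 + 0.412) = arctan(2.47/0.412) = 80.53°
∠T(j2.47) = −80.53° = -80.53°

-80.5°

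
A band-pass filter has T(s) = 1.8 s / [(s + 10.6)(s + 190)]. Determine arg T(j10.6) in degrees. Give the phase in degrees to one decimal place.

∠(j10.6) = 90.00°
∠(j10.6 + 10.6) = arctan(10.6/10.6) = 45.00°
∠(j10.6 + 190) = arctan(10.6/190) = 3.19°
∠T(j10.6) = 90.00° − (45.00° + 3.19°) = 41.81°

41.8°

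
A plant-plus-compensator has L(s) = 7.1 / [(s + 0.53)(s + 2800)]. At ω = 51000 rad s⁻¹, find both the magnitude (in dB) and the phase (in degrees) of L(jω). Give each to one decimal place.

|j51000 + 0.53| = √(51000² + 0.53²) = 5.1e+04
|j51000 + 2800| = √(51000² + 2800²) = 5.108e+04
|L(j51000)| = 7.1 / (5.1e+04 × 5.108e+04) = 2.7256e-09
20 log₁₀(2.7256e-09) = -171.29 dB
∠(j51000 + 0.53) = arctan(51000/0.53) = 90.00°
∠(j51000 + 2800) = arctan(51000/2800) = 86.86°
∠L(j51000) = − (90.00° + 86.86°) = -176.86°

|L| = -171.3 dB, ∠L = -176.9°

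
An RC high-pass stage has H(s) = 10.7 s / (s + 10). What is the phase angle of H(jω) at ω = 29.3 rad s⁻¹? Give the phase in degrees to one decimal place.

∠(j29.3) = 90.00°
∠(j29.3 + 10) = arctan(29.3/10) = 71.16°
∠H(j29.3) = 90.00° − 71.16° = 18.84°

18.8°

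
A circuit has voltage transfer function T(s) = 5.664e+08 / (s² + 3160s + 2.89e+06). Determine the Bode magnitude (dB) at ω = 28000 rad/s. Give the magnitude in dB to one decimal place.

-2.8 dB

|(j28000)² + 3160(j28000) + 2.89e+06| = |-7.8111e+08 + j8.848e+07| = 7.861e+08
|T(j28000)| = 5.664e+08 / 7.861e+08 = 0.72051
20 log₁₀(0.72051) = -2.85 dB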